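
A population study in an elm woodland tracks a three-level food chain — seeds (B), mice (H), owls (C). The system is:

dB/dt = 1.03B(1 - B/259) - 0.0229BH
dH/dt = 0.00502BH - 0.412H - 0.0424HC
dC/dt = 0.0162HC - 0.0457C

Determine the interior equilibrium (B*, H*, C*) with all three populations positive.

B* ≈ 243, H* ≈ 2.82, C* ≈ 19

From dC/dt = 0: 0.0162H* = 0.0457, so H* = 2.82.
From dB/dt = 0: 1.03(1 - B*/259) = 0.0229·2.82, giving B* = 259·(1 - 0.0627) = 243.
From dH/dt = 0: 0.00502·243 - 0.412 = 0.0424C*, so C* = 0.807/0.0424 = 19.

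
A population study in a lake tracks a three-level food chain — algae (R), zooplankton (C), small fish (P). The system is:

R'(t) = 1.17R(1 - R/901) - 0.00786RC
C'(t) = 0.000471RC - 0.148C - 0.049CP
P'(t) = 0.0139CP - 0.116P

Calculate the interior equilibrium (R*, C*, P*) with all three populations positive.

R* ≈ 850, C* ≈ 8.35, P* ≈ 5.15

From dP/dt = 0: 0.0139C* = 0.116, so C* = 8.35.
From dR/dt = 0: 1.17(1 - R*/901) = 0.00786·8.35, giving R* = 901·(1 - 0.0561) = 850.
From dC/dt = 0: 0.000471·850 - 0.148 = 0.049P*, so P* = 0.253/0.049 = 5.15.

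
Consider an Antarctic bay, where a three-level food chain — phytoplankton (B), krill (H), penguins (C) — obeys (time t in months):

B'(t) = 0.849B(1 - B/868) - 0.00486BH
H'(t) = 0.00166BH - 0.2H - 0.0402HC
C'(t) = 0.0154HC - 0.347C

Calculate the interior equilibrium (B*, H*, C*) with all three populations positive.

From dC/dt = 0: 0.0154H* = 0.347, so H* = 22.5.
From dB/dt = 0: 0.849(1 - B*/868) = 0.00486·22.5, giving B* = 868·(1 - 0.129) = 756.
From dH/dt = 0: 0.00166·756 - 0.2 = 0.0402C*, so C* = 1.06/0.0402 = 26.2.

B* ≈ 756, H* ≈ 22.5, C* ≈ 26.2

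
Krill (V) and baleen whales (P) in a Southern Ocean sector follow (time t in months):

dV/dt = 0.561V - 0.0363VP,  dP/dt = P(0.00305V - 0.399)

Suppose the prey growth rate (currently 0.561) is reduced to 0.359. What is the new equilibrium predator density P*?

At the interior fixed point, setting dV/dt = 0 with V > 0 fixes P* = (prey growth rate)/(VP coefficient) — independent of the other coefficients.
With the change, P* = 0.359/0.0363 = 9.89; it falls from 15.5.

P* ≈ 9.89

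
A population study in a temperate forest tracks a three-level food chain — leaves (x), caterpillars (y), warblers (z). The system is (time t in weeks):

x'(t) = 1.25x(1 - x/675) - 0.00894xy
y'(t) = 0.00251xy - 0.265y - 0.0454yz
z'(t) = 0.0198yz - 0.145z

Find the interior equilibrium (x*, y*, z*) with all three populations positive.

x* ≈ 640, y* ≈ 7.32, z* ≈ 29.5

From dz/dt = 0: 0.0198y* = 0.145, so y* = 7.32.
From dx/dt = 0: 1.25(1 - x*/675) = 0.00894·7.32, giving x* = 675·(1 - 0.0524) = 640.
From dy/dt = 0: 0.00251·640 - 0.265 = 0.0454z*, so z* = 1.34/0.0454 = 29.5.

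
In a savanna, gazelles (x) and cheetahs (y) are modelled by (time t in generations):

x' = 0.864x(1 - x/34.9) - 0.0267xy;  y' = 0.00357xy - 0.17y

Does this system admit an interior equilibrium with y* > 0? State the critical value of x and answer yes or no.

The predator equation gives dy/dt > 0 only when x > 0.17/0.00357 = 47.6.
Without the predator, x → K = 34.9. Since 34.9 < 47.6, the predator cannot invade.

Threshold x = 47.6; K < 47.6, so no, the predator goes extinct.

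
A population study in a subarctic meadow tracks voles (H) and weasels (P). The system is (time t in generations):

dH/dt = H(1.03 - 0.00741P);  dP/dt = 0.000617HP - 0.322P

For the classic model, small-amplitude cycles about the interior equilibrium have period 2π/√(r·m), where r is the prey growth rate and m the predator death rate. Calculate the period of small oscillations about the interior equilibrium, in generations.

Here r = 1.03 and m = 0.322, so r·m = 0.332.
ω = √0.332 = 0.576 per generation, hence T = 2π/ω ≈ 10.9 generations.

T ≈ 10.9 generations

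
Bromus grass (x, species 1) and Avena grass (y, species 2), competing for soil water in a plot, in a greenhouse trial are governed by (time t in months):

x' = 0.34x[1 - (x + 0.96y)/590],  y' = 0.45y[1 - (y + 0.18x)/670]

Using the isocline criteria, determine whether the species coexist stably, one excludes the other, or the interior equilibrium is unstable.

Compare the nullcline intercepts: K1/α12 = 590/0.96 = 615 < K2 = 670; K2/α21 = 670/0.18 = 3720 > K1 = 590.
Since the inequalities point opposite ways, species 2 can invade but species 1 cannot.

species 2 excludes species 1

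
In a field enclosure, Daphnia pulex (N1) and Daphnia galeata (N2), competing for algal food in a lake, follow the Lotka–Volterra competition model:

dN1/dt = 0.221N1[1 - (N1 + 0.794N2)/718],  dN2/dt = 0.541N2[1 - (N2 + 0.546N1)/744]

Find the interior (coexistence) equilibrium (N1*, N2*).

N1* ≈ 225, N2* ≈ 621

Setting both brackets to zero gives the nullclines N1 + 0.794N2 = 718 and 0.546N1 + N2 = 744.
Substituting N2 = 744 - 0.546N1 into the first: N1(1 - 0.794·0.546) = 718 - 0.794·744.
So N1* = 127/0.566 = 225, and then N2* = 744 - 0.546·225 = 621.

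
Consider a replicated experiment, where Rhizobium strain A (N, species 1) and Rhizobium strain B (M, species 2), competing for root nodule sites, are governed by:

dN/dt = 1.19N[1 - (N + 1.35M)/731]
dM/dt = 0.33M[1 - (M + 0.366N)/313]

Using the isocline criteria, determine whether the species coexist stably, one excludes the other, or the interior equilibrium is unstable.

Compare the nullcline intercepts: K1/α12 = 731/1.35 = 541 > K2 = 313; K2/α21 = 313/0.366 = 855 > K1 = 731.
Since both inequalities hold, each species can invade when rare, so the interior equilibrium is stable.

stable coexistence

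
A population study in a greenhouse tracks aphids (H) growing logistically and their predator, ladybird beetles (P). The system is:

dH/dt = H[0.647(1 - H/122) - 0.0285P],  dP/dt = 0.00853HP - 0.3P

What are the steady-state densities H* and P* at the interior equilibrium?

From dP/dt = 0 with P > 0: 0.00853H* = 0.3, so H* = 35.2.
Substitute into dH/dt = 0: 0.647(1 - 35.2/122) = 0.0285P*.
The bracket is 0.712, giving P* = 0.46/0.0285 = 16.2.

H* ≈ 35.2, P* ≈ 16.2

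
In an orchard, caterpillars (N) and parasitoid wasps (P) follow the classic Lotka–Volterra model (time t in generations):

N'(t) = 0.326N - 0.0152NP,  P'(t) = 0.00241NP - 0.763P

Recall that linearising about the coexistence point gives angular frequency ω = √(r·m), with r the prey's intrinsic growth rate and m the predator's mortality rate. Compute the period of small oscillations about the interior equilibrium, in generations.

Here r = 0.326 and m = 0.763, so r·m = 0.249.
ω = √0.249 = 0.499 per generation, hence T = 2π/ω ≈ 12.6 generations.

T ≈ 12.6 generations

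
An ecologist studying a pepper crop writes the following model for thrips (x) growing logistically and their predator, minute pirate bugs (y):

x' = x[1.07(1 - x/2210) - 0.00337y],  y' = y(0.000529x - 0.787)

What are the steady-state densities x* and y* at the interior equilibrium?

From dy/dt = 0 with y > 0: 0.000529x* = 0.787, so x* = 1490.
Substitute into dx/dt = 0: 1.07(1 - 1490/2210) = 0.00337y*.
The bracket is 0.327, giving y* = 0.35/0.00337 = 104.

x* ≈ 1490, y* ≈ 104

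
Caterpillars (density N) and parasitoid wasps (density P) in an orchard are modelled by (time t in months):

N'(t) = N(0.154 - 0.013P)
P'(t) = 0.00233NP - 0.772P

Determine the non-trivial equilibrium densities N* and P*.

Set dP/dt = 0 with P > 0: 0.00233N - 0.772 = 0, so N* = 0.772/0.00233 = 331.
Set dN/dt = 0 with N > 0: 0.154 - 0.013P = 0, so P* = 0.154/0.013 = 11.8.

N* ≈ 331, P* ≈ 11.8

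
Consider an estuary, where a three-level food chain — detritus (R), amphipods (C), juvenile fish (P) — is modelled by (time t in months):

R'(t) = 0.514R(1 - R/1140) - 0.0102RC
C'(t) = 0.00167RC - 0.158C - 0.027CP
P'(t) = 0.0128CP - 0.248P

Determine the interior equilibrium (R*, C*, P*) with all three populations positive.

From dP/dt = 0: 0.0128C* = 0.248, so C* = 19.4.
From dR/dt = 0: 0.514(1 - R*/1140) = 0.0102·19.4, giving R* = 1140·(1 - 0.384) = 702.
From dC/dt = 0: 0.00167·702 - 0.158 = 0.027P*, so P* = 1.01/0.027 = 37.5.

R* ≈ 702, C* ≈ 19.4, P* ≈ 37.5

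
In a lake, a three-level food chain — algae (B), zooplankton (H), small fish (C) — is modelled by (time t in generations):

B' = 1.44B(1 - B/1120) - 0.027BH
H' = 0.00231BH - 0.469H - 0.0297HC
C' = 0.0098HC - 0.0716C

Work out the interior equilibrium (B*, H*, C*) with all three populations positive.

From dC/dt = 0: 0.0098H* = 0.0716, so H* = 7.31.
From dB/dt = 0: 1.44(1 - B*/1120) = 0.027·7.31, giving B* = 1120·(1 - 0.137) = 967.
From dH/dt = 0: 0.00231·967 - 0.469 = 0.0297C*, so C* = 1.76/0.0297 = 59.4.

B* ≈ 967, H* ≈ 7.31, C* ≈ 59.4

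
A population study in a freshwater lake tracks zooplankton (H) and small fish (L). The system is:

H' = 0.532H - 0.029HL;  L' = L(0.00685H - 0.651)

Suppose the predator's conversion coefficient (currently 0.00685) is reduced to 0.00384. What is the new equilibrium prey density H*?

H* ≈ 170

At the interior fixed point, setting dL/dt = 0 with L > 0 fixes H* = (predator death rate)/(HL coefficient) — independent of the other coefficients.
With the change, H* = 0.651/0.00384 = 170; it rises from 95.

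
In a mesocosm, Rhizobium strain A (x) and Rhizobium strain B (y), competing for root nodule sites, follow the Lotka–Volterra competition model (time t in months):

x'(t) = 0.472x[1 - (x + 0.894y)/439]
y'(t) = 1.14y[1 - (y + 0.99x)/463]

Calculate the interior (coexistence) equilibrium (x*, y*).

Setting both brackets to zero gives the nullclines x + 0.894y = 439 and 0.99x + y = 463.
Substituting y = 463 - 0.99x into the first: x(1 - 0.894·0.99) = 439 - 0.894·463.
So x* = 25.1/0.115 = 218, and then y* = 463 - 0.99·218 = 247.

x* ≈ 218, y* ≈ 247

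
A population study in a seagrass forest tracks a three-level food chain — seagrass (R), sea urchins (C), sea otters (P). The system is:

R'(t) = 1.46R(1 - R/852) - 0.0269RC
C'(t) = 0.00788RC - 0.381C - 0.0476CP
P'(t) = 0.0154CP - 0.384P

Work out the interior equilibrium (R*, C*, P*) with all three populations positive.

From dP/dt = 0: 0.0154C* = 0.384, so C* = 24.9.
From dR/dt = 0: 1.46(1 - R*/852) = 0.0269·24.9, giving R* = 852·(1 - 0.459) = 461.
From dC/dt = 0: 0.00788·461 - 0.381 = 0.0476P*, so P* = 3.25/0.0476 = 68.2.

R* ≈ 461, C* ≈ 24.9, P* ≈ 68.2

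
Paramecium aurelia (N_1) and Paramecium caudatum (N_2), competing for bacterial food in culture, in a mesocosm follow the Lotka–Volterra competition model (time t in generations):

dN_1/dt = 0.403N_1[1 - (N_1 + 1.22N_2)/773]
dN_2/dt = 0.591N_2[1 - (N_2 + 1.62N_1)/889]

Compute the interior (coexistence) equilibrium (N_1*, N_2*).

N_1* ≈ 319, N_2* ≈ 372

Setting both brackets to zero gives the nullclines N_1 + 1.22N_2 = 773 and 1.62N_1 + N_2 = 889.
Substituting N_2 = 889 - 1.62N_1 into the first: N_1(1 - 1.22·1.62) = 773 - 1.22·889.
So N_1* = -312/-0.976 = 319, and then N_2* = 889 - 1.62·319 = 372.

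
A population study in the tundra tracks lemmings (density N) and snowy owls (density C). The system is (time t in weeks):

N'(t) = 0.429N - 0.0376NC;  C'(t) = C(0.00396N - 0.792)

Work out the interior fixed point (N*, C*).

N* ≈ 200, C* ≈ 11.4

Set dC/dt = 0 with C > 0: 0.00396N - 0.792 = 0, so N* = 0.792/0.00396 = 200.
Set dN/dt = 0 with N > 0: 0.429 - 0.0376C = 0, so C* = 0.429/0.0376 = 11.4.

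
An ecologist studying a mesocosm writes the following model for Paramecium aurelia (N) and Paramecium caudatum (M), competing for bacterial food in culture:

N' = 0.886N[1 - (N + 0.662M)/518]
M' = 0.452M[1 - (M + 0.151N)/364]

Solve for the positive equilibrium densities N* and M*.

Setting both brackets to zero gives the nullclines N + 0.662M = 518 and 0.151N + M = 364.
Substituting M = 364 - 0.151N into the first: N(1 - 0.662·0.151) = 518 - 0.662·364.
So N* = 277/0.9 = 308, and then M* = 364 - 0.151·308 = 318.

N* ≈ 308, M* ≈ 318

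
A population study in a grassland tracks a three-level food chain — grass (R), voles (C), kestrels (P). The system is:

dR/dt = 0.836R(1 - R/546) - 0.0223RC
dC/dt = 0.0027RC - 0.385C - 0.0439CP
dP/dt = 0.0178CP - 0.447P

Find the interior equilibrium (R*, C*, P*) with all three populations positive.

From dP/dt = 0: 0.0178C* = 0.447, so C* = 25.1.
From dR/dt = 0: 0.836(1 - R*/546) = 0.0223·25.1, giving R* = 546·(1 - 0.67) = 180.
From dC/dt = 0: 0.0027·180 - 0.385 = 0.0439P*, so P* = 0.102/0.0439 = 2.32.

R* ≈ 180, C* ≈ 25.1, P* ≈ 2.32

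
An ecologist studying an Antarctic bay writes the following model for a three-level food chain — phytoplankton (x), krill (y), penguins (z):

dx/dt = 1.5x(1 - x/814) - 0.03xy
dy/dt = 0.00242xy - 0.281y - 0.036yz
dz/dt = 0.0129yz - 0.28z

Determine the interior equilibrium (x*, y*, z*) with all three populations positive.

x* ≈ 461, y* ≈ 21.7, z* ≈ 23.2

From dz/dt = 0: 0.0129y* = 0.28, so y* = 21.7.
From dx/dt = 0: 1.5(1 - x*/814) = 0.03·21.7, giving x* = 814·(1 - 0.434) = 461.
From dy/dt = 0: 0.00242·461 - 0.281 = 0.036z*, so z* = 0.834/0.036 = 23.2.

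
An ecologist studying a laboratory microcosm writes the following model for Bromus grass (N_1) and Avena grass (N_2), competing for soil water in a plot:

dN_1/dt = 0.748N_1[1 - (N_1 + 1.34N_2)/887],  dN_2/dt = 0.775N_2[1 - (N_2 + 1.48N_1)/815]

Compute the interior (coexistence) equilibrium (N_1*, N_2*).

Setting both brackets to zero gives the nullclines N_1 + 1.34N_2 = 887 and 1.48N_1 + N_2 = 815.
Substituting N_2 = 815 - 1.48N_1 into the first: N_1(1 - 1.34·1.48) = 887 - 1.34·815.
So N_1* = -205/-0.983 = 209, and then N_2* = 815 - 1.48·209 = 506.

N_1* ≈ 209, N_2* ≈ 506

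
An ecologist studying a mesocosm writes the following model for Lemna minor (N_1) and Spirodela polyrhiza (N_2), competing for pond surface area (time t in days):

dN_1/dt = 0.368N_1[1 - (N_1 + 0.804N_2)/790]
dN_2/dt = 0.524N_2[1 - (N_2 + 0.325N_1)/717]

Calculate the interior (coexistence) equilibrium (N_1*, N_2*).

Setting both brackets to zero gives the nullclines N_1 + 0.804N_2 = 790 and 0.325N_1 + N_2 = 717.
Substituting N_2 = 717 - 0.325N_1 into the first: N_1(1 - 0.804·0.325) = 790 - 0.804·717.
So N_1* = 214/0.739 = 289, and then N_2* = 717 - 0.325·289 = 623.

N_1* ≈ 289, N_2* ≈ 623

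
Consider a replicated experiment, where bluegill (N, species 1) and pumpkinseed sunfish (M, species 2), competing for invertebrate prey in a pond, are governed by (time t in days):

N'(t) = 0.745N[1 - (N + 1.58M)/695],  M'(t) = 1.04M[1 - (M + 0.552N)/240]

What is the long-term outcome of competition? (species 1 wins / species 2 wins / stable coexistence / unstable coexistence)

species 1 excludes species 2

Compare the nullcline intercepts: K1/α12 = 695/1.58 = 440 > K2 = 240; K2/α21 = 240/0.552 = 435 < K1 = 695.
Since the inequalities point opposite ways, species 1 can invade but species 2 cannot.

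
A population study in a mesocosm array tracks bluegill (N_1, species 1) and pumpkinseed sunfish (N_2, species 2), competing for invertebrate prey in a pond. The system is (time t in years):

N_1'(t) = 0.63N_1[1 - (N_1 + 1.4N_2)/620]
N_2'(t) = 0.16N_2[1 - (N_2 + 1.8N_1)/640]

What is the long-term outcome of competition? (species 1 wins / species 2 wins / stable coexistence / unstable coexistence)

Compare the nullcline intercepts: K1/α12 = 620/1.4 = 443 < K2 = 640; K2/α21 = 640/1.8 = 356 < K1 = 620.
Since both are reversed, neither can invade when rare; the interior point is a saddle.

unstable coexistence (outcome depends on initial conditions)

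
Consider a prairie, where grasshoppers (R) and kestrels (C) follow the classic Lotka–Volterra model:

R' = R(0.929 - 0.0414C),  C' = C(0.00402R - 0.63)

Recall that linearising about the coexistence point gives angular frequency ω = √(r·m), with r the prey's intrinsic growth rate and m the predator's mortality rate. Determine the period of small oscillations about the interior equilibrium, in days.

T ≈ 8.21 days

Here r = 0.929 and m = 0.63, so r·m = 0.585.
ω = √0.585 = 0.765 per day, hence T = 2π/ω ≈ 8.21 days.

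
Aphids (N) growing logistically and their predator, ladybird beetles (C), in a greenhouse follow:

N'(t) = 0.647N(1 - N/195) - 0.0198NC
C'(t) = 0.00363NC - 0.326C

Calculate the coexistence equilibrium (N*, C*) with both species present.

From dC/dt = 0 with C > 0: 0.00363N* = 0.326, so N* = 89.8.
Substitute into dN/dt = 0: 0.647(1 - 89.8/195) = 0.0198C*.
The bracket is 0.539, giving C* = 0.349/0.0198 = 17.6.

N* ≈ 89.8, C* ≈ 17.6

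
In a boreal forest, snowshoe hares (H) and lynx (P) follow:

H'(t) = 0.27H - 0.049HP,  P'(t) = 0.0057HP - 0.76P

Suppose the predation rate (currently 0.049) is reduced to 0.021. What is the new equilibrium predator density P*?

At the interior fixed point, setting dH/dt = 0 with H > 0 fixes P* = (prey growth rate)/(HP coefficient) — independent of the other coefficients.
With the change, P* = 0.27/0.021 = 12.9; it rises from 5.51.

P* ≈ 12.9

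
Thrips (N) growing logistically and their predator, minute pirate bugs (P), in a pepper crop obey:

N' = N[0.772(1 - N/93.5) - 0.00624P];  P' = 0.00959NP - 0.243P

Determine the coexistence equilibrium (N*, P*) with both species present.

From dP/dt = 0 with P > 0: 0.00959N* = 0.243, so N* = 25.3.
Substitute into dN/dt = 0: 0.772(1 - 25.3/93.5) = 0.00624P*.
The bracket is 0.729, giving P* = 0.563/0.00624 = 90.2.

N* ≈ 25.3, P* ≈ 90.2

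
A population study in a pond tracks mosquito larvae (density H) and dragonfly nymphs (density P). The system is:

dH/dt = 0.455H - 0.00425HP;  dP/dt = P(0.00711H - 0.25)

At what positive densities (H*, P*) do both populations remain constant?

Set dP/dt = 0 with P > 0: 0.00711H - 0.25 = 0, so H* = 0.25/0.00711 = 35.2.
Set dH/dt = 0 with H > 0: 0.455 - 0.00425P = 0, so P* = 0.455/0.00425 = 107.

H* ≈ 35.2, P* ≈ 107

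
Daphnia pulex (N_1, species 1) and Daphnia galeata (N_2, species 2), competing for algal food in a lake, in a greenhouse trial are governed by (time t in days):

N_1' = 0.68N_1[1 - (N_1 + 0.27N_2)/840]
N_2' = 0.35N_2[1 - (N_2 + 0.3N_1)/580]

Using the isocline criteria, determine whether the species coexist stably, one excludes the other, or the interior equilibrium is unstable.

Compare the nullcline intercepts: K1/α12 = 840/0.27 = 3110 > K2 = 580; K2/α21 = 580/0.3 = 1930 > K1 = 840.
Since both inequalities hold, each species can invade when rare, so the interior equilibrium is stable.

stable coexistence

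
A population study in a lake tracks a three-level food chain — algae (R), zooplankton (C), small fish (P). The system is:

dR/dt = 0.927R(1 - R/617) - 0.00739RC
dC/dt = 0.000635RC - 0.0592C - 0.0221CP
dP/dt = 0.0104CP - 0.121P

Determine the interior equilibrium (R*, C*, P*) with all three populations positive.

R* ≈ 560, C* ≈ 11.6, P* ≈ 13.4

From dP/dt = 0: 0.0104C* = 0.121, so C* = 11.6.
From dR/dt = 0: 0.927(1 - R*/617) = 0.00739·11.6, giving R* = 617·(1 - 0.0928) = 560.
From dC/dt = 0: 0.000635·560 - 0.0592 = 0.0221P*, so P* = 0.296/0.0221 = 13.4.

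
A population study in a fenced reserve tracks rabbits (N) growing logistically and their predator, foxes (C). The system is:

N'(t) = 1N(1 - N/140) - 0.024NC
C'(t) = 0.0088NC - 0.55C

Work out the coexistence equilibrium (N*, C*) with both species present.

N* ≈ 62.5, C* ≈ 23.1

From dC/dt = 0 with C > 0: 0.0088N* = 0.55, so N* = 62.5.
Substitute into dN/dt = 0: 1(1 - 62.5/140) = 0.024C*.
The bracket is 0.554, giving C* = 0.554/0.024 = 23.1.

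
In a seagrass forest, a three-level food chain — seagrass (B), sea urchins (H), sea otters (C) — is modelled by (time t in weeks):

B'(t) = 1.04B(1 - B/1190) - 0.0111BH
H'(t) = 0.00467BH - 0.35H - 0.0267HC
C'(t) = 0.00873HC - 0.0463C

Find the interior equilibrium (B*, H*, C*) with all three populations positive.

B* ≈ 1120, H* ≈ 5.3, C* ≈ 183

From dC/dt = 0: 0.00873H* = 0.0463, so H* = 5.3.
From dB/dt = 0: 1.04(1 - B*/1190) = 0.0111·5.3, giving B* = 1190·(1 - 0.0566) = 1120.
From dH/dt = 0: 0.00467·1120 - 0.35 = 0.0267C*, so C* = 4.89/0.0267 = 183.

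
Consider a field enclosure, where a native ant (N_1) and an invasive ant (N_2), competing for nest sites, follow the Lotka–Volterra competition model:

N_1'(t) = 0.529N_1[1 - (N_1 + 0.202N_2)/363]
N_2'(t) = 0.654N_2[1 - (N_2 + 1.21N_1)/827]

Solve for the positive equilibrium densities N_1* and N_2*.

Setting both brackets to zero gives the nullclines N_1 + 0.202N_2 = 363 and 1.21N_1 + N_2 = 827.
Substituting N_2 = 827 - 1.21N_1 into the first: N_1(1 - 0.202·1.21) = 363 - 0.202·827.
So N_1* = 196/0.756 = 259, and then N_2* = 827 - 1.21·259 = 513.

N_1* ≈ 259, N_2* ≈ 513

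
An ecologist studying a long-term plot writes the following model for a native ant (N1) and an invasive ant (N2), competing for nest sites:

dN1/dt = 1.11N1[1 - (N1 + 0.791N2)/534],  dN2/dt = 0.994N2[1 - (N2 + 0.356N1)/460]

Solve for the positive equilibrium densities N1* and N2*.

Setting both brackets to zero gives the nullclines N1 + 0.791N2 = 534 and 0.356N1 + N2 = 460.
Substituting N2 = 460 - 0.356N1 into the first: N1(1 - 0.791·0.356) = 534 - 0.791·460.
So N1* = 170/0.718 = 237, and then N2* = 460 - 0.356·237 = 376.

N1* ≈ 237, N2* ≈ 376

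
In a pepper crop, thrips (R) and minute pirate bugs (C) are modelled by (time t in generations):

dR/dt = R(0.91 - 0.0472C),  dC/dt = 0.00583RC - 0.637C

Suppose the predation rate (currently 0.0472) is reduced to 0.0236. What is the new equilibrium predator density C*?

At the interior fixed point, setting dR/dt = 0 with R > 0 fixes C* = (prey growth rate)/(RC coefficient) — independent of the other coefficients.
With the change, C* = 0.91/0.0236 = 38.6; it rises from 19.3.

C* ≈ 38.6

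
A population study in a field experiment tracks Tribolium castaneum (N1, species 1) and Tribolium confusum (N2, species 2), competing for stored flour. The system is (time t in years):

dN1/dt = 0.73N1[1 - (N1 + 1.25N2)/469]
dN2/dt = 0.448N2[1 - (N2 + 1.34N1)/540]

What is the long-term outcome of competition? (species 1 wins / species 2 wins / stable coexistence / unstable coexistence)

unstable coexistence (outcome depends on initial conditions)

Compare the nullcline intercepts: K1/α12 = 469/1.25 = 375 < K2 = 540; K2/α21 = 540/1.34 = 403 < K1 = 469.
Since both are reversed, neither can invade when rare; the interior point is a saddle.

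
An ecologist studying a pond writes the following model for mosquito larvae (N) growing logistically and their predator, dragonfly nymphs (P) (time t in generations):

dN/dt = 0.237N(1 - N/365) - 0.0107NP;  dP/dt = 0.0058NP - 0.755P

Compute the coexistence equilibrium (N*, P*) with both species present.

N* ≈ 130, P* ≈ 14.3

From dP/dt = 0 with P > 0: 0.0058N* = 0.755, so N* = 130.
Substitute into dN/dt = 0: 0.237(1 - 130/365) = 0.0107P*.
The bracket is 0.643, giving P* = 0.152/0.0107 = 14.3.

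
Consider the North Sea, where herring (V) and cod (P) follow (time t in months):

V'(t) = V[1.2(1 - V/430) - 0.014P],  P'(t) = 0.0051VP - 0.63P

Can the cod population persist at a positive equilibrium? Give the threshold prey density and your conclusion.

Threshold V = 124; K > 124, so yes, the predator persists.

The predator equation gives dP/dt > 0 only when V > 0.63/0.0051 = 124.
Without the predator, V → K = 430. Since 430 > 124, the predator can invade and persist.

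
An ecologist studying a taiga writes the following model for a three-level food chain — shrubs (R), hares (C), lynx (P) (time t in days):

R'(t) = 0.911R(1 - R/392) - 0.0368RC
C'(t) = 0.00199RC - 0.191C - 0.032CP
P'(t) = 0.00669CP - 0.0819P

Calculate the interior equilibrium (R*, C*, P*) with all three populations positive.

From dP/dt = 0: 0.00669C* = 0.0819, so C* = 12.2.
From dR/dt = 0: 0.911(1 - R*/392) = 0.0368·12.2, giving R* = 392·(1 - 0.495) = 198.
From dC/dt = 0: 0.00199·198 - 0.191 = 0.032P*, so P* = 0.203/0.032 = 6.35.

R* ≈ 198, C* ≈ 12.2, P* ≈ 6.35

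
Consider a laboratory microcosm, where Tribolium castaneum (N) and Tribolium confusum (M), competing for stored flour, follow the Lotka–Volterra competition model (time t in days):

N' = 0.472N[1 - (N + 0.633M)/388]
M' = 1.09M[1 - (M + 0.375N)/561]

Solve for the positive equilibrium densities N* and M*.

N* ≈ 43.1, M* ≈ 545

Setting both brackets to zero gives the nullclines N + 0.633M = 388 and 0.375N + M = 561.
Substituting M = 561 - 0.375N into the first: N(1 - 0.633·0.375) = 388 - 0.633·561.
So N* = 32.9/0.763 = 43.1, and then M* = 561 - 0.375·43.1 = 545.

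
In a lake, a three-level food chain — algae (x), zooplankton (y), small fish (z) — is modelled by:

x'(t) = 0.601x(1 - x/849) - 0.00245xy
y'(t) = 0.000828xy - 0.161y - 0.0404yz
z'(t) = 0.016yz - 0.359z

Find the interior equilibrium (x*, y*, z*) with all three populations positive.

From dz/dt = 0: 0.016y* = 0.359, so y* = 22.4.
From dx/dt = 0: 0.601(1 - x*/849) = 0.00245·22.4, giving x* = 849·(1 - 0.0915) = 771.
From dy/dt = 0: 0.000828·771 - 0.161 = 0.0404z*, so z* = 0.478/0.0404 = 11.8.

x* ≈ 771, y* ≈ 22.4, z* ≈ 11.8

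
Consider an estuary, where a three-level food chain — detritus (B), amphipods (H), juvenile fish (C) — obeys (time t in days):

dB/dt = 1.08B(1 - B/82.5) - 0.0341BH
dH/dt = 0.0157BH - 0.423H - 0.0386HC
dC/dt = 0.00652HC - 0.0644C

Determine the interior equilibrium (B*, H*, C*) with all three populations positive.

From dC/dt = 0: 0.00652H* = 0.0644, so H* = 9.88.
From dB/dt = 0: 1.08(1 - B*/82.5) = 0.0341·9.88, giving B* = 82.5·(1 - 0.312) = 56.8.
From dH/dt = 0: 0.0157·56.8 - 0.423 = 0.0386C*, so C* = 0.468/0.0386 = 12.1.

B* ≈ 56.8, H* ≈ 9.88, C* ≈ 12.1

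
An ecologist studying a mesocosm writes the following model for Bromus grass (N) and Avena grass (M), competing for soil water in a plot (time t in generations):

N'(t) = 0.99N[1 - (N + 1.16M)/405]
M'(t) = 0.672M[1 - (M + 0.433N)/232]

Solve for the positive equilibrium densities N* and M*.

Setting both brackets to zero gives the nullclines N + 1.16M = 405 and 0.433N + M = 232.
Substituting M = 232 - 0.433N into the first: N(1 - 1.16·0.433) = 405 - 1.16·232.
So N* = 136/0.498 = 273, and then M* = 232 - 0.433·273 = 114.

N* ≈ 273, M* ≈ 114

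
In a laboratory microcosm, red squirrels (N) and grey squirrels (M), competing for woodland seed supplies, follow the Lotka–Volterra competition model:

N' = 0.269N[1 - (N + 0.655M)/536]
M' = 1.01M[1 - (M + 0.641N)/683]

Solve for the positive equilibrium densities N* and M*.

Setting both brackets to zero gives the nullclines N + 0.655M = 536 and 0.641N + M = 683.
Substituting M = 683 - 0.641N into the first: N(1 - 0.655·0.641) = 536 - 0.655·683.
So N* = 88.6/0.58 = 153, and then M* = 683 - 0.641·153 = 585.

N* ≈ 153, M* ≈ 585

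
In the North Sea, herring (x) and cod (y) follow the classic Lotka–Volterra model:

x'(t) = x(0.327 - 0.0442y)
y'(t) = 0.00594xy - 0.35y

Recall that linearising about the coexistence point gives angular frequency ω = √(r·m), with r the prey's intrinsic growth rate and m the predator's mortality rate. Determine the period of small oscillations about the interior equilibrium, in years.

T ≈ 18.6 years

Here r = 0.327 and m = 0.35, so r·m = 0.114.
ω = √0.114 = 0.338 per year, hence T = 2π/ω ≈ 18.6 years.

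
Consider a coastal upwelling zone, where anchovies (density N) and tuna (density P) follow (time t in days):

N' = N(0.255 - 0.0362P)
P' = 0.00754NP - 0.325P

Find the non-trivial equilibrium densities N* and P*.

Set dP/dt = 0 with P > 0: 0.00754N - 0.325 = 0, so N* = 0.325/0.00754 = 43.1.
Set dN/dt = 0 with N > 0: 0.255 - 0.0362P = 0, so P* = 0.255/0.0362 = 7.04.

N* ≈ 43.1, P* ≈ 7.04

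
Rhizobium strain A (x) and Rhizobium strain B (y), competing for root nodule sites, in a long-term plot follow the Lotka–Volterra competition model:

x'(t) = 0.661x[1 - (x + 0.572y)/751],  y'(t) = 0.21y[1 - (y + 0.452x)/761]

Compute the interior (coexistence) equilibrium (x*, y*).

Setting both brackets to zero gives the nullclines x + 0.572y = 751 and 0.452x + y = 761.
Substituting y = 761 - 0.452x into the first: x(1 - 0.572·0.452) = 751 - 0.572·761.
So x* = 316/0.741 = 426, and then y* = 761 - 0.452·426 = 569.

x* ≈ 426, y* ≈ 569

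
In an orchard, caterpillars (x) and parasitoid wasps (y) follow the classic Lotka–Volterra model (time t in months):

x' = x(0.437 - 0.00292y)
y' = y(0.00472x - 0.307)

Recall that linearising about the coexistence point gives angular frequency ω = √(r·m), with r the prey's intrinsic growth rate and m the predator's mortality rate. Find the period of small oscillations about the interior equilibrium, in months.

Here r = 0.437 and m = 0.307, so r·m = 0.134.
ω = √0.134 = 0.366 per month, hence T = 2π/ω ≈ 17.2 months.

T ≈ 17.2 months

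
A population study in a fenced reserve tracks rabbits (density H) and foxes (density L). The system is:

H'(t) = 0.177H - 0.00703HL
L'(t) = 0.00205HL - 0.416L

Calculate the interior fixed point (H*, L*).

Set dL/dt = 0 with L > 0: 0.00205H - 0.416 = 0, so H* = 0.416/0.00205 = 203.
Set dH/dt = 0 with H > 0: 0.177 - 0.00703L = 0, so L* = 0.177/0.00703 = 25.2.

H* ≈ 203, L* ≈ 25.2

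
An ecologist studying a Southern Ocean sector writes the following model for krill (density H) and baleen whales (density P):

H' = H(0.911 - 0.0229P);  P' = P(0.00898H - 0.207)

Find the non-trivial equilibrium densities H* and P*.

Set dP/dt = 0 with P > 0: 0.00898H - 0.207 = 0, so H* = 0.207/0.00898 = 23.1.
Set dH/dt = 0 with H > 0: 0.911 - 0.0229P = 0, so P* = 0.911/0.0229 = 39.8.

H* ≈ 23.1, P* ≈ 39.8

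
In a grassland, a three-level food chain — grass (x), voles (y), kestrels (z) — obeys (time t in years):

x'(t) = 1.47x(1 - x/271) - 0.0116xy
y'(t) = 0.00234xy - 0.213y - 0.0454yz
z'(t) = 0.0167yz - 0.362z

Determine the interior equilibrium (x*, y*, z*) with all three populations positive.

x* ≈ 225, y* ≈ 21.7, z* ≈ 6.89

From dz/dt = 0: 0.0167y* = 0.362, so y* = 21.7.
From dx/dt = 0: 1.47(1 - x*/271) = 0.0116·21.7, giving x* = 271·(1 - 0.171) = 225.
From dy/dt = 0: 0.00234·225 - 0.213 = 0.0454z*, so z* = 0.313/0.0454 = 6.89.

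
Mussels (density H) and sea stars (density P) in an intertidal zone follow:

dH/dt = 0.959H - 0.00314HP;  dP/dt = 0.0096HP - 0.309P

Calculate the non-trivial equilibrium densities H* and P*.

H* ≈ 32.2, P* ≈ 305

Set dP/dt = 0 with P > 0: 0.0096H - 0.309 = 0, so H* = 0.309/0.0096 = 32.2.
Set dH/dt = 0 with H > 0: 0.959 - 0.00314P = 0, so P* = 0.959/0.00314 = 305.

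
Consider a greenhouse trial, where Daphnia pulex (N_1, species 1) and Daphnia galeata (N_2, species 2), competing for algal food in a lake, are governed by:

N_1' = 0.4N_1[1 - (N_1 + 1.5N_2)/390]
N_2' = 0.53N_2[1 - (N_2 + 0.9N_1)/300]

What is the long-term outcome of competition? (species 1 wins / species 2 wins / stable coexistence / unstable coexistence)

Compare the nullcline intercepts: K1/α12 = 390/1.5 = 260 < K2 = 300; K2/α21 = 300/0.9 = 333 < K1 = 390.
Since both are reversed, neither can invade when rare; the interior point is a saddle.

unstable coexistence (outcome depends on initial conditions)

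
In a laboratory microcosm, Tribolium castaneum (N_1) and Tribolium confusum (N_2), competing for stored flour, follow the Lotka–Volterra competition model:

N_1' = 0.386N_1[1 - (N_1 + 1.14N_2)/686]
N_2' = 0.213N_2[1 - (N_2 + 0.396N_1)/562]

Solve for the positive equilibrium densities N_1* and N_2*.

Setting both brackets to zero gives the nullclines N_1 + 1.14N_2 = 686 and 0.396N_1 + N_2 = 562.
Substituting N_2 = 562 - 0.396N_1 into the first: N_1(1 - 1.14·0.396) = 686 - 1.14·562.
So N_1* = 45.3/0.549 = 82.6, and then N_2* = 562 - 0.396·82.6 = 529.

N_1* ≈ 82.6, N_2* ≈ 529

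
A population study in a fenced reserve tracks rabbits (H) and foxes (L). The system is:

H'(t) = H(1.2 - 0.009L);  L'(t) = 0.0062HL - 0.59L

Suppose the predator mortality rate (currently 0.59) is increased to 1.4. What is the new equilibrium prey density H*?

H* ≈ 226

At the interior fixed point, setting dL/dt = 0 with L > 0 fixes H* = (predator death rate)/(HL coefficient) — independent of the other coefficients.
With the change, H* = 1.4/0.0062 = 226; it rises from 95.2.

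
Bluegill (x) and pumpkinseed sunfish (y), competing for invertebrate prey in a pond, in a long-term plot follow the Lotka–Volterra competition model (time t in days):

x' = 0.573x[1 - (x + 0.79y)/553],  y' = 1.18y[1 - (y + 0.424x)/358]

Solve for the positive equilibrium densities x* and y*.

Setting both brackets to zero gives the nullclines x + 0.79y = 553 and 0.424x + y = 358.
Substituting y = 358 - 0.424x into the first: x(1 - 0.79·0.424) = 553 - 0.79·358.
So x* = 270/0.665 = 406, and then y* = 358 - 0.424·406 = 186.

x* ≈ 406, y* ≈ 186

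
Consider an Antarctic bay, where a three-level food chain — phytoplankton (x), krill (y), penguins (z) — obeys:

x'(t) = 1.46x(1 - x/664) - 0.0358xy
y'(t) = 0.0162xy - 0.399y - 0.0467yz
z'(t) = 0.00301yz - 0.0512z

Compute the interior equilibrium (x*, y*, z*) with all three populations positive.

From dz/dt = 0: 0.00301y* = 0.0512, so y* = 17.
From dx/dt = 0: 1.46(1 - x*/664) = 0.0358·17, giving x* = 664·(1 - 0.417) = 387.
From dy/dt = 0: 0.0162·387 - 0.399 = 0.0467z*, so z* = 5.87/0.0467 = 126.

x* ≈ 387, y* ≈ 17, z* ≈ 126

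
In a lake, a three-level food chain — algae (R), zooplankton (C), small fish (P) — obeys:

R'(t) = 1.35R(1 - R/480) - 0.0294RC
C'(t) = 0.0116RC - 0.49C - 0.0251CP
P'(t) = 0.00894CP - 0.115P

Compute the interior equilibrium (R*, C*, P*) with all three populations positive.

R* ≈ 346, C* ≈ 12.9, P* ≈ 140

From dP/dt = 0: 0.00894C* = 0.115, so C* = 12.9.
From dR/dt = 0: 1.35(1 - R*/480) = 0.0294·12.9, giving R* = 480·(1 - 0.28) = 346.
From dC/dt = 0: 0.0116·346 - 0.49 = 0.0251P*, so P* = 3.52/0.0251 = 140.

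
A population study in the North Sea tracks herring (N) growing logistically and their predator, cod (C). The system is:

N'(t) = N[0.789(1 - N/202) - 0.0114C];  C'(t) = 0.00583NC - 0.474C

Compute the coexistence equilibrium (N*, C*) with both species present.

N* ≈ 81.3, C* ≈ 41.4

From dC/dt = 0 with C > 0: 0.00583N* = 0.474, so N* = 81.3.
Substitute into dN/dt = 0: 0.789(1 - 81.3/202) = 0.0114C*.
The bracket is 0.598, giving C* = 0.471/0.0114 = 41.4.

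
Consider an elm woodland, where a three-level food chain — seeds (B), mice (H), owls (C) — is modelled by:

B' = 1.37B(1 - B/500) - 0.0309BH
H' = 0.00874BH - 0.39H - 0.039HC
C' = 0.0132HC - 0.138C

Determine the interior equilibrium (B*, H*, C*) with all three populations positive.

B* ≈ 382, H* ≈ 10.5, C* ≈ 75.6

From dC/dt = 0: 0.0132H* = 0.138, so H* = 10.5.
From dB/dt = 0: 1.37(1 - B*/500) = 0.0309·10.5, giving B* = 500·(1 - 0.236) = 382.
From dH/dt = 0: 0.00874·382 - 0.39 = 0.039C*, so C* = 2.95/0.039 = 75.6.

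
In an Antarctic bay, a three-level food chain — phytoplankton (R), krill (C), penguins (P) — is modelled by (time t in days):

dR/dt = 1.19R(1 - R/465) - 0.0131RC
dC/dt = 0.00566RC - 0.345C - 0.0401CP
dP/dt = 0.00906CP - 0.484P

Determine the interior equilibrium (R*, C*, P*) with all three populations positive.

From dP/dt = 0: 0.00906C* = 0.484, so C* = 53.4.
From dR/dt = 0: 1.19(1 - R*/465) = 0.0131·53.4, giving R* = 465·(1 - 0.588) = 192.
From dC/dt = 0: 0.00566·192 - 0.345 = 0.0401P*, so P* = 0.739/0.0401 = 18.4.

R* ≈ 192, C* ≈ 53.4, P* ≈ 18.4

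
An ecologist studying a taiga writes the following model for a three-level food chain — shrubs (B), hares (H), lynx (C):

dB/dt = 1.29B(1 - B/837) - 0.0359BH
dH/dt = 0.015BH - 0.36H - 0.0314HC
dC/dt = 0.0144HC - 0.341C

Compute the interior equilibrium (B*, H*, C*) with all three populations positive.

From dC/dt = 0: 0.0144H* = 0.341, so H* = 23.7.
From dB/dt = 0: 1.29(1 - B*/837) = 0.0359·23.7, giving B* = 837·(1 - 0.659) = 285.
From dH/dt = 0: 0.015·285 - 0.36 = 0.0314C*, so C* = 3.92/0.0314 = 125.

B* ≈ 285, H* ≈ 23.7, C* ≈ 125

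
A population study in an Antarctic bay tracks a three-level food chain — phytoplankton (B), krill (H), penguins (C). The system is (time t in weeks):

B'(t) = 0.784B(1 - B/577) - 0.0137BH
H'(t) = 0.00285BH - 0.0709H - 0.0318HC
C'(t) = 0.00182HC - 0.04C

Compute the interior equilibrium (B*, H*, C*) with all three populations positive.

From dC/dt = 0: 0.00182H* = 0.04, so H* = 22.
From dB/dt = 0: 0.784(1 - B*/577) = 0.0137·22, giving B* = 577·(1 - 0.384) = 355.
From dH/dt = 0: 0.00285·355 - 0.0709 = 0.0318C*, so C* = 0.942/0.0318 = 29.6.

B* ≈ 355, H* ≈ 22, C* ≈ 29.6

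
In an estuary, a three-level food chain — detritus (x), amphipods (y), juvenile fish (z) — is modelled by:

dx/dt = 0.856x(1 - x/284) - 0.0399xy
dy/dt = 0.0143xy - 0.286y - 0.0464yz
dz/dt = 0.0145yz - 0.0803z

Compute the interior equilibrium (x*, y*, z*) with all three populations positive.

From dz/dt = 0: 0.0145y* = 0.0803, so y* = 5.54.
From dx/dt = 0: 0.856(1 - x*/284) = 0.0399·5.54, giving x* = 284·(1 - 0.258) = 211.
From dy/dt = 0: 0.0143·211 - 0.286 = 0.0464z*, so z* = 2.73/0.0464 = 58.8.

x* ≈ 211, y* ≈ 5.54, z* ≈ 58.8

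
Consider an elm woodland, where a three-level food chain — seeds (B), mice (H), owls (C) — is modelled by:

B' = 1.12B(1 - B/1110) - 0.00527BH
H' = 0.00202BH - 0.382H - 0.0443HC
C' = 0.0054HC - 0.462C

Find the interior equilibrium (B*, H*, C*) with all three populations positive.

B* ≈ 663, H* ≈ 85.6, C* ≈ 21.6

From dC/dt = 0: 0.0054H* = 0.462, so H* = 85.6.
From dB/dt = 0: 1.12(1 - B*/1110) = 0.00527·85.6, giving B* = 1110·(1 - 0.403) = 663.
From dH/dt = 0: 0.00202·663 - 0.382 = 0.0443C*, so C* = 0.958/0.0443 = 21.6.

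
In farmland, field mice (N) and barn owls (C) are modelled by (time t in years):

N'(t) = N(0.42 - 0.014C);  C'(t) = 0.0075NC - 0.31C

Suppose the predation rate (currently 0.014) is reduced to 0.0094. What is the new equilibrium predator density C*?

C* ≈ 44.7

At the interior fixed point, setting dN/dt = 0 with N > 0 fixes C* = (prey growth rate)/(NC coefficient) — independent of the other coefficients.
With the change, C* = 0.42/0.0094 = 44.7; it rises from 30.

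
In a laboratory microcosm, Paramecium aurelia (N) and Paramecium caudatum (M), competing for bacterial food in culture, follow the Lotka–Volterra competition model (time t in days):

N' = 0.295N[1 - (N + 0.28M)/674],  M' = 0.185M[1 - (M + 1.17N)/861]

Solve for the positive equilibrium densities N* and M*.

N* ≈ 644, M* ≈ 108

Setting both brackets to zero gives the nullclines N + 0.28M = 674 and 1.17N + M = 861.
Substituting M = 861 - 1.17N into the first: N(1 - 0.28·1.17) = 674 - 0.28·861.
So N* = 433/0.672 = 644, and then M* = 861 - 1.17·644 = 108.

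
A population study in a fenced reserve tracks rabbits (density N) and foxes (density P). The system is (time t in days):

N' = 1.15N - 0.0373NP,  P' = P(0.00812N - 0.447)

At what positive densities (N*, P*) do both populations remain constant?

N* ≈ 55, P* ≈ 30.8

Set dP/dt = 0 with P > 0: 0.00812N - 0.447 = 0, so N* = 0.447/0.00812 = 55.
Set dN/dt = 0 with N > 0: 1.15 - 0.0373P = 0, so P* = 1.15/0.0373 = 30.8.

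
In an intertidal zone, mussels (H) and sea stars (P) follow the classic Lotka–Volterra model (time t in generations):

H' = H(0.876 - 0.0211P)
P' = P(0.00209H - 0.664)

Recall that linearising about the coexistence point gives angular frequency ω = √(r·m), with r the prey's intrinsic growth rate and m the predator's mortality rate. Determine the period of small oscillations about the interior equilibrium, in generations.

T ≈ 8.24 generations

Here r = 0.876 and m = 0.664, so r·m = 0.582.
ω = √0.582 = 0.763 per generation, hence T = 2π/ω ≈ 8.24 generations.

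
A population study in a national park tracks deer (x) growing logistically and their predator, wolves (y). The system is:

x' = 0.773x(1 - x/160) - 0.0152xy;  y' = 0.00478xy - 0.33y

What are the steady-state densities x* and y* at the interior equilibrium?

x* ≈ 69, y* ≈ 28.9

From dy/dt = 0 with y > 0: 0.00478x* = 0.33, so x* = 69.
Substitute into dx/dt = 0: 0.773(1 - 69/160) = 0.0152y*.
The bracket is 0.569, giving y* = 0.439/0.0152 = 28.9.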